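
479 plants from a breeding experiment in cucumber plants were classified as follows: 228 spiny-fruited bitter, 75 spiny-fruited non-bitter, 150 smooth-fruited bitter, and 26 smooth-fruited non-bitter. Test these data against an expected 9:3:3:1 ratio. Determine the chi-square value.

Expected counts for N = 479 under a 9:3:3:1 ratio (total parts = 16):
  spiny-fruited bitter: 479 × 9/16 = 269.4375
  spiny-fruited non-bitter: 479 × 3/16 = 89.8125
  smooth-fruited bitter: 479 × 3/16 = 89.8125
  smooth-fruited non-bitter: 479 × 1/16 = 29.9375
χ² = Σ (O − E)² / E
  spiny-fruited bitter: (228 − 269.4375)² / 269.4375 = 6.3728
  spiny-fruited non-bitter: (75 − 89.8125)² / 89.8125 = 2.4430
  smooth-fruited bitter: (150 − 89.8125)² / 89.8125 = 40.3344
  smooth-fruited non-bitter: (26 − 29.9375)² / 29.9375 = 0.5179
χ² = 6.3728 + 2.4430 + 40.3344 + 0.5179 = 49.6681 ≈ 49.668

49.668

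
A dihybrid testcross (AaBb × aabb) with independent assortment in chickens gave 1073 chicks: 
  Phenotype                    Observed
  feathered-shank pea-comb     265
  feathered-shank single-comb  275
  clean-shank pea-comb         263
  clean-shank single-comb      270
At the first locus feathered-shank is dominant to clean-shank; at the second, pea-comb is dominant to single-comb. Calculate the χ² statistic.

0.323

A dihybrid testcross with independent assortment gives a 1:1:1:1 ratio.
Under the 1:1:1:1 hypothesis (Σ ratio = 4, N = 1073):
  feathered-shank pea-comb: 1073 × 1/4 = 268.25
  feathered-shank single-comb: 1073 × 1/4 = 268.25
  clean-shank pea-comb: 1073 × 1/4 = 268.25
  clean-shank single-comb: 1073 × 1/4 = 268.25
χ² = Σ (O − E)² / E
  feathered-shank pea-comb: (265 − 268.25)² / 268.25 = 0.0394
  feathered-shank single-comb: (275 − 268.25)² / 268.25 = 0.1699
  clean-shank pea-comb: (263 − 268.25)² / 268.25 = 0.1027
  clean-shank single-comb: (270 − 268.25)² / 268.25 = 0.0114
χ² = 0.0394 + 0.1699 + 0.1027 + 0.0114 = 0.3234 ≈ 0.323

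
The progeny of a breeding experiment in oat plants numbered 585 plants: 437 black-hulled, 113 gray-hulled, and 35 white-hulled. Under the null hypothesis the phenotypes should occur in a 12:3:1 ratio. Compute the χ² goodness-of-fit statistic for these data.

0.174

Under the 12:3:1 hypothesis (Σ ratio = 16, N = 585):
  black-hulled: 585 × 12/16 = 438.75
  gray-hulled: 585 × 3/16 = 109.6875
  white-hulled: 585 × 1/16 = 36.5625
χ² = Σ (O − E)² / E
  black-hulled: (437 − 438.75)² / 438.75 = 0.0070
  gray-hulled: (113 − 109.6875)² / 109.6875 = 0.1000
  white-hulled: (35 − 36.5625)² / 36.5625 = 0.0668
χ² = 0.0070 + 0.1000 + 0.0668 = 0.1738 ≈ 0.174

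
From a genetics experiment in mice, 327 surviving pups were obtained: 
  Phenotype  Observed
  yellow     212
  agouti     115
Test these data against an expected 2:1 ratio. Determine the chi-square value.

0.495

The 2:1 ratio has 3 parts, so with N = 327 the expected counts are:
  yellow: 327 × 2/3 = 218
  agouti: 327 × 1/3 = 109
χ² = Σ (O − E)² / E
  yellow: (212 − 218)² / 218 = 0.1651
  agouti: (115 − 109)² / 109 = 0.3303
χ² = 0.1651 + 0.3303 = 0.4954 ≈ 0.495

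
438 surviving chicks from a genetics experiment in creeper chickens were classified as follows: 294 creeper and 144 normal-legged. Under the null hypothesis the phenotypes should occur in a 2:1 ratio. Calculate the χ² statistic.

Under the 2:1 hypothesis (Σ ratio = 3, N = 438):
  creeper: 438 × 2/3 = 292
  normal-legged: 438 × 1/3 = 146
χ² = Σ (O − E)² / E
  creeper: (294 − 292)² / 292 = 0.0137
  normal-legged: (144 − 146)² / 146 = 0.0274
χ² = 0.0137 + 0.0274 = 0.0411 ≈ 0.041

0.041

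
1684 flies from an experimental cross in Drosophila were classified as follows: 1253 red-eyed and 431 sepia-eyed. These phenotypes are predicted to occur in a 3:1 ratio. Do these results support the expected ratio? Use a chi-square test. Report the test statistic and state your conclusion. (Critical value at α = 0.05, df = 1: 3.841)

0.317; consistent

Total ratio parts = 4. Expected numbers out of 1684:
  red-eyed: 1684 × 3/4 = 1263
  sepia-eyed: 1684 × 1/4 = 421
χ² = Σ (O − E)² / E
  red-eyed: (1253 − 1263)² / 1263 = 0.0792
  sepia-eyed: (431 − 421)² / 421 = 0.2375
χ² = 0.0792 + 0.2375 = 0.3167 ≈ 0.317
Degrees of freedom = 2 − 1 = 1; critical value at α = 0.05 is 3.841.
Since 0.317 < 3.841, we fail to reject the null hypothesis — the data are consistent with the 3:1 ratio.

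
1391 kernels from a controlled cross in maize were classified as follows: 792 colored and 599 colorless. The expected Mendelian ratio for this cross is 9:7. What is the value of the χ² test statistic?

0.267

Total ratio parts = 16. Expected numbers out of 1391:
  colored: 1391 × 9/16 = 782.4375
  colorless: 1391 × 7/16 = 608.5625
χ² = Σ (O − E)² / E
  colored: (792 − 782.4375)² / 782.4375 = 0.1169
  colorless: (599 − 608.5625)² / 608.5625 = 0.1503
χ² = 0.1169 + 0.1503 = 0.2672 ≈ 0.267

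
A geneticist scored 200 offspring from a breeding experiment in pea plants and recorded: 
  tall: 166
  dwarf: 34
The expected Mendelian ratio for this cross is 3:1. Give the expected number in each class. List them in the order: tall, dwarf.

150, 50

Total ratio parts = 4. Expected numbers out of 200:
  tall: 200 × 3/4 = 150
  dwarf: 200 × 1/4 = 50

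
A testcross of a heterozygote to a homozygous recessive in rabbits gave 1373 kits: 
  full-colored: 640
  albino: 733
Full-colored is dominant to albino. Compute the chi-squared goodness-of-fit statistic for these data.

6.299

A testcross of a heterozygote (Aa × aa) gives a 1:1 phenotypic ratio.
Total ratio parts = 2. Expected numbers out of 1373:
  full-colored: 1373 × 1/2 = 686.5
  albino: 1373 × 1/2 = 686.5
χ² = Σ (O − E)² / E
  full-colored: (640 − 686.5)² / 686.5 = 3.1497
  albino: (733 − 686.5)² / 686.5 = 3.1497
χ² = 3.1497 + 3.1497 = 6.2994 ≈ 6.299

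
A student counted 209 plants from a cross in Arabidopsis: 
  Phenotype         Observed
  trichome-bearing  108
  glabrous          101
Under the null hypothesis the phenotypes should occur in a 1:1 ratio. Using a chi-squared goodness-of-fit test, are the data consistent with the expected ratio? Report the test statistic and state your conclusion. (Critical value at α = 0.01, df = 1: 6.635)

0.234; consistent

Expected counts for N = 209 under a 1:1 ratio (total parts = 2):
  trichome-bearing: 209 × 1/2 = 104.5
  glabrous: 209 × 1/2 = 104.5
χ² = Σ (O − E)² / E
  trichome-bearing: (108 − 104.5)² / 104.5 = 0.1172
  glabrous: (101 − 104.5)² / 104.5 = 0.1172
χ² = 0.1172 + 0.1172 = 0.2344 ≈ 0.234
Degrees of freedom = 2 − 1 = 1; critical value at α = 0.01 is 6.635.
Since 0.234 < 6.635, we fail to reject the null hypothesis — the data are consistent with the 1:1 ratio.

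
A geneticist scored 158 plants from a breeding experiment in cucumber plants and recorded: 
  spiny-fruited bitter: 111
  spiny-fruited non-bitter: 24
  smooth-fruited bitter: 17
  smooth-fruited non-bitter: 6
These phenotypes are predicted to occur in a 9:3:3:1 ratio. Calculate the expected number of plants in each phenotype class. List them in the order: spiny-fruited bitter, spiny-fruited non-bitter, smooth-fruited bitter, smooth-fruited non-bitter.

Total ratio parts = 16. Expected numbers out of 158:
  spiny-fruited bitter: 158 × 9/16 = 88.875
  spiny-fruited non-bitter: 158 × 3/16 = 29.625
  smooth-fruited bitter: 158 × 3/16 = 29.625
  smooth-fruited non-bitter: 158 × 1/16 = 9.875

88.875, 29.625, 29.625, 9.875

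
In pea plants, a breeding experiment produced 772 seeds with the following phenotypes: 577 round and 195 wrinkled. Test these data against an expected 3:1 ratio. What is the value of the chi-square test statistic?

Expected counts for N = 772 under a 3:1 ratio (total parts = 4):
  round: 772 × 3/4 = 579
  wrinkled: 772 × 1/4 = 193
χ² = Σ (O − E)² / E
  round: (577 − 579)² / 579 = 0.0069
  wrinkled: (195 − 193)² / 193 = 0.0207
χ² = 0.0069 + 0.0207 = 0.0276 ≈ 0.028

0.028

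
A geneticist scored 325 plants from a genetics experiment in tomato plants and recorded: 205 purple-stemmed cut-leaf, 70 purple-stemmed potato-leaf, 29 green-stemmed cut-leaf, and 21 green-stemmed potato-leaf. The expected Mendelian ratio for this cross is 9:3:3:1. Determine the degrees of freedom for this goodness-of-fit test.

3

A goodness-of-fit test with 4 phenotype classes has df = 4 − 1 = 3.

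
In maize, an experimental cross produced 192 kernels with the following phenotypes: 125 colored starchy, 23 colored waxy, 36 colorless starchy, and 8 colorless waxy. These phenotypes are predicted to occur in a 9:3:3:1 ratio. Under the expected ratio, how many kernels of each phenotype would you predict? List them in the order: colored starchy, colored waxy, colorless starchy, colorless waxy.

108, 36, 36, 12

Total ratio parts = 16. Expected numbers out of 192:
  colored starchy: 192 × 9/16 = 108
  colored waxy: 192 × 3/16 = 36
  colorless starchy: 192 × 3/16 = 36
  colorless waxy: 192 × 1/16 = 12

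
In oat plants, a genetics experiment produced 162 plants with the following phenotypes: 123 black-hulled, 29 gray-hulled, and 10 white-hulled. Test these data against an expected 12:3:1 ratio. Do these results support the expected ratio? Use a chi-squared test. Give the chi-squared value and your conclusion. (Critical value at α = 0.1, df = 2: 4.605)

Expected counts for N = 162 under a 12:3:1 ratio (total parts = 16):
  black-hulled: 162 × 12/16 = 121.5
  gray-hulled: 162 × 3/16 = 30.375
  white-hulled: 162 × 1/16 = 10.125
χ² = Σ (O − E)² / E
  black-hulled: (123 − 121.5)² / 121.5 = 0.0185
  gray-hulled: (29 − 30.375)² / 30.375 = 0.0622
  white-hulled: (10 − 10.125)² / 10.125 = 0.0015
χ² = 0.0185 + 0.0622 + 0.0015 = 0.0822 ≈ 0.082
Degrees of freedom = 3 − 1 = 2; critical value at α = 0.1 is 4.605.
Since 0.082 < 4.605, we fail to reject the null hypothesis — the data are consistent with the 12:3:1 ratio.

0.082; consistent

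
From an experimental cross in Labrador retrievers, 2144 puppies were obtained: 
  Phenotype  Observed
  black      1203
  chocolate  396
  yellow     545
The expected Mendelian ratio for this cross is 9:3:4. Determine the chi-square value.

0.248

Total ratio parts = 16. Expected numbers out of 2144:
  black: 2144 × 9/16 = 1206
  chocolate: 2144 × 3/16 = 402
  yellow: 2144 × 4/16 = 536
χ² = Σ (O − E)² / E
  black: (1203 − 1206)² / 1206 = 0.0075
  chocolate: (396 − 402)² / 402 = 0.0896
  yellow: (545 − 536)² / 536 = 0.1511
χ² = 0.0075 + 0.0896 + 0.1511 = 0.2482 ≈ 0.248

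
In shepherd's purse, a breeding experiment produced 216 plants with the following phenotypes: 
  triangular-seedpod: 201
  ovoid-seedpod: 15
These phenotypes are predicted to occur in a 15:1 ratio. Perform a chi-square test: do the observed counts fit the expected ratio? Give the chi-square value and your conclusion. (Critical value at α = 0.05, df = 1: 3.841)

Under the 15:1 hypothesis (Σ ratio = 16, N = 216):
  triangular-seedpod: 216 × 15/16 = 202.5
  ovoid-seedpod: 216 × 1/16 = 13.5
χ² = Σ (O − E)² / E
  triangular-seedpod: (201 − 202.5)² / 202.5 = 0.0111
  ovoid-seedpod: (15 − 13.5)² / 13.5 = 0.1667
χ² = 0.0111 + 0.1667 = 0.1778 ≈ 0.178
Degrees of freedom = 2 − 1 = 1; critical value at α = 0.05 is 3.841.
Since 0.178 < 3.841, we fail to reject the null hypothesis — the data are consistent with the 15:1 ratio.

0.178; consistent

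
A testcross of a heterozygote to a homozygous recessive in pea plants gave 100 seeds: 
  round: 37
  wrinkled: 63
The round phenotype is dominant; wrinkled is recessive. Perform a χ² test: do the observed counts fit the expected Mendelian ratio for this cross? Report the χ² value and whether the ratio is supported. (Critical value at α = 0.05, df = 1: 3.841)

A testcross of a heterozygote (Aa × aa) gives a 1:1 phenotypic ratio.
Under the 1:1 hypothesis (Σ ratio = 2, N = 100):
  round: 100 × 1/2 = 50
  wrinkled: 100 × 1/2 = 50
χ² = Σ (O − E)² / E
  round: (37 − 50)² / 50 = 3.3800
  wrinkled: (63 − 50)² / 50 = 3.3800
χ² = 3.3800 + 3.3800 = 6.760
Degrees of freedom = 2 − 1 = 1; critical value at α = 0.05 is 3.841.
Since 6.760 > 3.841, we reject the null hypothesis — the data do not fit the 1:1 ratio.

6.760; not consistent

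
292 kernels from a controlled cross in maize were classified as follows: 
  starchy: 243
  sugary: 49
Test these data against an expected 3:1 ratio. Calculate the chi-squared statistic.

Under the 3:1 hypothesis (Σ ratio = 4, N = 292):
  starchy: 292 × 3/4 = 219
  sugary: 292 × 1/4 = 73
χ² = Σ (O − E)² / E
  starchy: (243 − 219)² / 219 = 2.6301
  sugary: (49 − 73)² / 73 = 7.8904
χ² = 2.6301 + 7.8904 = 10.5205 ≈ 10.521

10.521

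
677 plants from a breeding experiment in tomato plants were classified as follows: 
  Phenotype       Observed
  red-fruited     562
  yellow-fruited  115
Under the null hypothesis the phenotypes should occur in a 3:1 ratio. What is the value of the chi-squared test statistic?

Expected counts for N = 677 under a 3:1 ratio (total parts = 4):
  red-fruited: 677 × 3/4 = 507.75
  yellow-fruited: 677 × 1/4 = 169.25
χ² = Σ (O − E)² / E
  red-fruited: (562 − 507.75)² / 507.75 = 5.7963
  yellow-fruited: (115 − 169.25)² / 169.25 = 17.3888
χ² = 5.7963 + 17.3888 = 23.1851 ≈ 23.185

23.185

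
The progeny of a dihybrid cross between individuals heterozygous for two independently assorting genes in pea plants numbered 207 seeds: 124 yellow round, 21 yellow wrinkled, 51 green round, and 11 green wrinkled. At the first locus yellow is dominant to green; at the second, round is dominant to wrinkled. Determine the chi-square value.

A dihybrid F₂ with independent assortment and complete dominance at both loci gives a 9:3:3:1 phenotypic ratio.
The 9:3:3:1 ratio has 16 parts, so with N = 207 the expected counts are:
  yellow round: 207 × 9/16 = 116.4375
  yellow wrinkled: 207 × 3/16 = 38.8125
  green round: 207 × 3/16 = 38.8125
  green wrinkled: 207 × 1/16 = 12.9375
χ² = Σ (O − E)² / E
  yellow round: (124 − 116.4375)² / 116.4375 = 0.4912
  yellow wrinkled: (21 − 38.8125)² / 38.8125 = 8.1748
  green round: (51 − 38.8125)² / 38.8125 = 3.8270
  green wrinkled: (11 − 12.9375)² / 12.9375 = 0.2902
χ² = 0.4912 + 8.1748 + 3.8270 + 0.2902 = 12.7832 ≈ 12.783

12.783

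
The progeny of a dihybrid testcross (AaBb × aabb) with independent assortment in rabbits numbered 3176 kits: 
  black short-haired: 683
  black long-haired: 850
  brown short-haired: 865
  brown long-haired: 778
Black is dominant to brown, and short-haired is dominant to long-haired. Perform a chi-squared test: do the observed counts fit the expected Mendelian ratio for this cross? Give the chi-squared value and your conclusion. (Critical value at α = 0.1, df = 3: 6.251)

26.139; not consistent

A dihybrid testcross with independent assortment gives a 1:1:1:1 ratio.
Under the 1:1:1:1 hypothesis (Σ ratio = 4, N = 3176):
  black short-haired: 3176 × 1/4 = 794
  black long-haired: 3176 × 1/4 = 794
  brown short-haired: 3176 × 1/4 = 794
  brown long-haired: 3176 × 1/4 = 794
χ² = Σ (O − E)² / E
  black short-haired: (683 − 794)² / 794 = 15.5176
  black long-haired: (850 − 794)² / 794 = 3.9496
  brown short-haired: (865 − 794)² / 794 = 6.3489
  brown long-haired: (778 − 794)² / 794 = 0.3224
χ² = 15.5176 + 3.9496 + 6.3489 + 0.3224 = 26.1385 ≈ 26.139
Degrees of freedom = 4 − 1 = 3; critical value at α = 0.1 is 6.251.
Since 26.139 > 6.251, we reject the null hypothesis — the data do not fit the 1:1:1:1 ratio.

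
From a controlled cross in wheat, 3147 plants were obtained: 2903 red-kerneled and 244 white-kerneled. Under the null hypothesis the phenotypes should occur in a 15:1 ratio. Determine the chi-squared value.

Under the 15:1 hypothesis (Σ ratio = 16, N = 3147):
  red-kerneled: 3147 × 15/16 = 2950.3125
  white-kerneled: 3147 × 1/16 = 196.6875
χ² = Σ (O − E)² / E
  red-kerneled: (2903 − 2950.3125)² / 2950.3125 = 0.7587
  white-kerneled: (244 − 196.6875)² / 196.6875 = 11.3809
χ² = 0.7587 + 11.3809 = 12.1396 ≈ 12.140

12.140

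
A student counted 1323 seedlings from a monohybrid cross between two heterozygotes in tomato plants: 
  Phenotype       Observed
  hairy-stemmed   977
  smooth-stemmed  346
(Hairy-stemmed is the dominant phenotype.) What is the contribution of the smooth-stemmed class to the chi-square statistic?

0.703

For a monohybrid cross between heterozygotes with complete dominance, the expected phenotypic ratio is 3:1.
Expected counts for N = 1323 under a 3:1 ratio (total parts = 4):
  hairy-stemmed: 1323 × 3/4 = 992.25
  smooth-stemmed: 1323 × 1/4 = 330.75
Contribution of smooth-stemmed: (346 − 330.75)² / 330.75 = 0.7031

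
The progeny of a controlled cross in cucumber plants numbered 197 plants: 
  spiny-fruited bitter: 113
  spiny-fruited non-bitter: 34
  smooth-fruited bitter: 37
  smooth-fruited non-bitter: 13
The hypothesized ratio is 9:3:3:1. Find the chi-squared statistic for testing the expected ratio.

0.315

The 9:3:3:1 ratio has 16 parts, so with N = 197 the expected counts are:
  spiny-fruited bitter: 197 × 9/16 = 110.8125
  spiny-fruited non-bitter: 197 × 3/16 = 36.9375
  smooth-fruited bitter: 197 × 3/16 = 36.9375
  smooth-fruited non-bitter: 197 × 1/16 = 12.3125
χ² = Σ (O − E)² / E
  spiny-fruited bitter: (113 − 110.8125)² / 110.8125 = 0.0432
  spiny-fruited non-bitter: (34 − 36.9375)² / 36.9375 = 0.2336
  smooth-fruited bitter: (37 − 36.9375)² / 36.9375 = 0.0001
  smooth-fruited non-bitter: (13 − 12.3125)² / 12.3125 = 0.0384
χ² = 0.0432 + 0.2336 + 0.0001 + 0.0384 = 0.3153 ≈ 0.315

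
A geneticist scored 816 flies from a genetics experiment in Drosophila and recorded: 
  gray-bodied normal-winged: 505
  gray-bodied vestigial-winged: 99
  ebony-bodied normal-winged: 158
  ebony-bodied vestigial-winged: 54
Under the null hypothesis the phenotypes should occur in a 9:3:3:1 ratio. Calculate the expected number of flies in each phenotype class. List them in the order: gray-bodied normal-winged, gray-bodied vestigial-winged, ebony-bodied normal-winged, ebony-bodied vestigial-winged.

The 9:3:3:1 ratio has 16 parts, so with N = 816 the expected counts are:
  gray-bodied normal-winged: 816 × 9/16 = 459
  gray-bodied vestigial-winged: 816 × 3/16 = 153
  ebony-bodied normal-winged: 816 × 3/16 = 153
  ebony-bodied vestigial-winged: 816 × 1/16 = 51

459, 153, 153, 51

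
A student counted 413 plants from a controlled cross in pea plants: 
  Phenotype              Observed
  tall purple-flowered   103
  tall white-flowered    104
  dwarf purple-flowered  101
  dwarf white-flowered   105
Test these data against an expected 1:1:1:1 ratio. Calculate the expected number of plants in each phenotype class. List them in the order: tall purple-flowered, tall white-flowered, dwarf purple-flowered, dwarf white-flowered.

Under the 1:1:1:1 hypothesis (Σ ratio = 4, N = 413):
  tall purple-flowered: 413 × 1/4 = 103.25
  tall white-flowered: 413 × 1/4 = 103.25
  dwarf purple-flowered: 413 × 1/4 = 103.25
  dwarf white-flowered: 413 × 1/4 = 103.25

103.25, 103.25, 103.25, 103.25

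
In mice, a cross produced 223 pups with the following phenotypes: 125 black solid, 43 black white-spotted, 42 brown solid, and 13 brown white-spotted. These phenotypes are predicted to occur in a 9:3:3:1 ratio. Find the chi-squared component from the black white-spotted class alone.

0.034

Expected counts for N = 223 under a 9:3:3:1 ratio (total parts = 16):
  black solid: 223 × 9/16 = 125.4375
  black white-spotted: 223 × 3/16 = 41.8125
  brown solid: 223 × 3/16 = 41.8125
  brown white-spotted: 223 × 1/16 = 13.9375
Contribution of black white-spotted: (43 − 41.8125)² / 41.8125 = 0.0337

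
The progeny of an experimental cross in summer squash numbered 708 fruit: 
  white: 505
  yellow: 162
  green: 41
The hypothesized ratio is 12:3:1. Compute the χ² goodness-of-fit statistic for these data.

7.957

Expected counts for N = 708 under a 12:3:1 ratio (total parts = 16):
  white: 708 × 12/16 = 531
  yellow: 708 × 3/16 = 132.75
  green: 708 × 1/16 = 44.25
χ² = Σ (O − E)² / E
  white: (505 − 531)² / 531 = 1.2731
  yellow: (162 − 132.75)² / 132.75 = 6.4449
  green: (41 − 44.25)² / 44.25 = 0.2387
χ² = 1.2731 + 6.4449 + 0.2387 = 7.9567 ≈ 7.957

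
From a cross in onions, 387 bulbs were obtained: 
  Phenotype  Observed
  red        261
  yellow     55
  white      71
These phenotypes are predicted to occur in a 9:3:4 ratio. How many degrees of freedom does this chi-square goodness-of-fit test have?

A goodness-of-fit test with 3 phenotype classes has df = 3 − 1 = 2.

2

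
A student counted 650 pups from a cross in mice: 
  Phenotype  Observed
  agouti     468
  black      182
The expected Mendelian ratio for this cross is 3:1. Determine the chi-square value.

3.120

Under the 3:1 hypothesis (Σ ratio = 4, N = 650):
  agouti: 650 × 3/4 = 487.5
  black: 650 × 1/4 = 162.5
χ² = Σ (O − E)² / E
  agouti: (468 − 487.5)² / 487.5 = 0.7800
  black: (182 − 162.5)² / 162.5 = 2.3400
χ² = 0.7800 + 2.3400 = 3.120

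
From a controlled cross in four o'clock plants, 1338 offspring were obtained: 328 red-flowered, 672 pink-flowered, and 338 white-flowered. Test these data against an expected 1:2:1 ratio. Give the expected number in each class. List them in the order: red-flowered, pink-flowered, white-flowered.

334.5, 669, 334.5

Expected counts for N = 1338 under a 1:2:1 ratio (total parts = 4):
  red-flowered: 1338 × 1/4 = 334.5
  pink-flowered: 1338 × 2/4 = 669
  white-flowered: 1338 × 1/4 = 334.5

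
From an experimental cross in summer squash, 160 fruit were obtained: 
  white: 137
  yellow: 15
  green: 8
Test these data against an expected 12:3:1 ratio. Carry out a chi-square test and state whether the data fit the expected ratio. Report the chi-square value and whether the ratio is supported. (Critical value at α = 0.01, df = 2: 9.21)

The 12:3:1 ratio has 16 parts, so with N = 160 the expected counts are:
  white: 160 × 12/16 = 120
  yellow: 160 × 3/16 = 30
  green: 160 × 1/16 = 10
χ² = Σ (O − E)² / E
  white: (137 − 120)² / 120 = 2.4083
  yellow: (15 − 30)² / 30 = 7.5000
  green: (8 − 10)² / 10 = 0.4000
χ² = 2.4083 + 7.5000 + 0.4000 = 10.3083 ≈ 10.308
Degrees of freedom = 3 − 1 = 2; critical value at α = 0.01 is 9.21.
Since 10.308 > 9.21, we reject the null hypothesis — the data do not fit the 12:3:1 ratio.

10.308; not consistent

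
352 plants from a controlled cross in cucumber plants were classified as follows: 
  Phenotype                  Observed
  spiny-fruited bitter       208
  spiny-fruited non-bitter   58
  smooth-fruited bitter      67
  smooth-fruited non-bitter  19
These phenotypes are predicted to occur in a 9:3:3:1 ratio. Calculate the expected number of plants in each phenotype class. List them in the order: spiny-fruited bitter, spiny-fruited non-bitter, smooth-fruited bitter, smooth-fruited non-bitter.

Expected counts for N = 352 under a 9:3:3:1 ratio (total parts = 16):
  spiny-fruited bitter: 352 × 9/16 = 198
  spiny-fruited non-bitter: 352 × 3/16 = 66
  smooth-fruited bitter: 352 × 3/16 = 66
  smooth-fruited non-bitter: 352 × 1/16 = 22

198, 66, 66, 22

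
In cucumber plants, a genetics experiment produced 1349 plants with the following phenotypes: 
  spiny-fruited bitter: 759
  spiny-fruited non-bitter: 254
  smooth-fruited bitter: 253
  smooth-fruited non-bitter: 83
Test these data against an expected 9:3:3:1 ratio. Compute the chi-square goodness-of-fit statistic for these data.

0.025

Expected counts for N = 1349 under a 9:3:3:1 ratio (total parts = 16):
  spiny-fruited bitter: 1349 × 9/16 = 758.8125
  spiny-fruited non-bitter: 1349 × 3/16 = 252.9375
  smooth-fruited bitter: 1349 × 3/16 = 252.9375
  smooth-fruited non-bitter: 1349 × 1/16 = 84.3125
χ² = Σ (O − E)² / E
  spiny-fruited bitter: (759 − 758.8125)² / 758.8125 = 0.0000
  spiny-fruited non-bitter: (254 − 252.9375)² / 252.9375 = 0.0045
  smooth-fruited bitter: (253 − 252.9375)² / 252.9375 = 0.0000
  smooth-fruited non-bitter: (83 − 84.3125)² / 84.3125 = 0.0204
χ² = 0.0000 + 0.0045 + 0.0000 + 0.0204 = 0.0249 ≈ 0.025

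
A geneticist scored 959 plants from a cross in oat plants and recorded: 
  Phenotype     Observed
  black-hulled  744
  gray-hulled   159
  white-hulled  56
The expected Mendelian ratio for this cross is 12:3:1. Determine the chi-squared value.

3.519

Under the 12:3:1 hypothesis (Σ ratio = 16, N = 959):
  black-hulled: 959 × 12/16 = 719.25
  gray-hulled: 959 × 3/16 = 179.8125
  white-hulled: 959 × 1/16 = 59.9375
χ² = Σ (O − E)² / E
  black-hulled: (744 − 719.25)² / 719.25 = 0.8517
  gray-hulled: (159 − 179.8125)² / 179.8125 = 2.4090
  white-hulled: (56 − 59.9375)² / 59.9375 = 0.2587
χ² = 0.8517 + 2.4090 + 0.2587 = 3.5194 ≈ 3.519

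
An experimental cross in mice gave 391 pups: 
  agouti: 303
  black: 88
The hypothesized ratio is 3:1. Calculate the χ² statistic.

1.297

Expected counts for N = 391 under a 3:1 ratio (total parts = 4):
  agouti: 391 × 3/4 = 293.25
  black: 391 × 1/4 = 97.75
χ² = Σ (O − E)² / E
  agouti: (303 − 293.25)² / 293.25 = 0.3242
  black: (88 − 97.75)² / 97.75 = 0.9725
χ² = 0.3242 + 0.9725 = 1.2967 ≈ 1.297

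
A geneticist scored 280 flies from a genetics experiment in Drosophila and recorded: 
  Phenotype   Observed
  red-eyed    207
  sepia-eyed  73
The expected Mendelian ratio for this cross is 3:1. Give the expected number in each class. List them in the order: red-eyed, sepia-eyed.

210, 70

Under the 3:1 hypothesis (Σ ratio = 4, N = 280):
  red-eyed: 280 × 3/4 = 210
  sepia-eyed: 280 × 1/4 = 70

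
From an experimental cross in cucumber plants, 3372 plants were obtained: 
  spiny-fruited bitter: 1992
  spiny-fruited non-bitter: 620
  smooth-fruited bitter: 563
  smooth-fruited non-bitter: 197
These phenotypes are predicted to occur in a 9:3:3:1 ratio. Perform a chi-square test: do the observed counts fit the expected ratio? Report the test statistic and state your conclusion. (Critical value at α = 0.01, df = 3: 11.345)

13.503; not consistent

Under the 9:3:3:1 hypothesis (Σ ratio = 16, N = 3372):
  spiny-fruited bitter: 3372 × 9/16 = 1896.75
  spiny-fruited non-bitter: 3372 × 3/16 = 632.25
  smooth-fruited bitter: 3372 × 3/16 = 632.25
  smooth-fruited non-bitter: 3372 × 1/16 = 210.75
χ² = Σ (O − E)² / E
  spiny-fruited bitter: (1992 − 1896.75)² / 1896.75 = 4.7832
  spiny-fruited non-bitter: (620 − 632.25)² / 632.25 = 0.2373
  smooth-fruited bitter: (563 − 632.25)² / 632.25 = 7.5849
  smooth-fruited non-bitter: (197 − 210.75)² / 210.75 = 0.8971
χ² = 4.7832 + 0.2373 + 7.5849 + 0.8971 = 13.5025 ≈ 13.503
Degrees of freedom = 4 − 1 = 3; critical value at α = 0.01 is 11.345.
Since 13.503 > 11.345, we reject the null hypothesis — the data do not fit the 9:3:3:1 ratio.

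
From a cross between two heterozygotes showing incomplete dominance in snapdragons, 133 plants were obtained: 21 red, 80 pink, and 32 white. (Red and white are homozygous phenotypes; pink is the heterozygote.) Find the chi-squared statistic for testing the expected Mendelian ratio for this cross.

With incomplete dominance, a heterozygote × heterozygote cross gives a 1:2:1 phenotypic ratio.
Expected counts for N = 133 under a 1:2:1 ratio (total parts = 4):
  red: 133 × 1/4 = 33.25
  pink: 133 × 2/4 = 66.5
  white: 133 × 1/4 = 33.25
χ² = Σ (O − E)² / E
  red: (21 − 33.25)² / 33.25 = 4.5132
  pink: (80 − 66.5)² / 66.5 = 2.7406
  white: (32 − 33.25)² / 33.25 = 0.0470
χ² = 4.5132 + 2.7406 + 0.0470 = 7.3008 ≈ 7.301

7.301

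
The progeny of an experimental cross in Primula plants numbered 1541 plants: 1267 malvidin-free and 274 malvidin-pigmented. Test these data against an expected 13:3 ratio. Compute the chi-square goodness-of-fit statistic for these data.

0.950

Expected counts for N = 1541 under a 13:3 ratio (total parts = 16):
  malvidin-free: 1541 × 13/16 = 1252.0625
  malvidin-pigmented: 1541 × 3/16 = 288.9375
χ² = Σ (O − E)² / E
  malvidin-free: (1267 − 1252.0625)² / 1252.0625 = 0.1782
  malvidin-pigmented: (274 − 288.9375)² / 288.9375 = 0.7722
χ² = 0.1782 + 0.7722 = 0.9504 ≈ 0.950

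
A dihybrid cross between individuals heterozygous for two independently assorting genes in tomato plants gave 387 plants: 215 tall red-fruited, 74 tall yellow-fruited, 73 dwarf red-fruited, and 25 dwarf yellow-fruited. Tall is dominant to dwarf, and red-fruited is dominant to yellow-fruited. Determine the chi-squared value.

A dihybrid F₂ with independent assortment and complete dominance at both loci gives a 9:3:3:1 phenotypic ratio.
Expected counts for N = 387 under a 9:3:3:1 ratio (total parts = 16):
  tall red-fruited: 387 × 9/16 = 217.6875
  tall yellow-fruited: 387 × 3/16 = 72.5625
  dwarf red-fruited: 387 × 3/16 = 72.5625
  dwarf yellow-fruited: 387 × 1/16 = 24.1875
χ² = Σ (O − E)² / E
  tall red-fruited: (215 − 217.6875)² / 217.6875 = 0.0332
  tall yellow-fruited: (74 − 72.5625)² / 72.5625 = 0.0285
  dwarf red-fruited: (73 − 72.5625)² / 72.5625 = 0.0026
  dwarf yellow-fruited: (25 − 24.1875)² / 24.1875 = 0.0273
χ² = 0.0332 + 0.0285 + 0.0026 + 0.0273 = 0.0916 ≈ 0.092

0.092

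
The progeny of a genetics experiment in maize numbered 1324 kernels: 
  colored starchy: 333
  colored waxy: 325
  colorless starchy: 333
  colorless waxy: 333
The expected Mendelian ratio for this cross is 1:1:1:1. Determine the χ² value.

0.145

Expected counts for N = 1324 under a 1:1:1:1 ratio (total parts = 4):
  colored starchy: 1324 × 1/4 = 331
  colored waxy: 1324 × 1/4 = 331
  colorless starchy: 1324 × 1/4 = 331
  colorless waxy: 1324 × 1/4 = 331
χ² = Σ (O − E)² / E
  colored starchy: (333 − 331)² / 331 = 0.0121
  colored waxy: (325 − 331)² / 331 = 0.1088
  colorless starchy: (333 − 331)² / 331 = 0.0121
  colorless waxy: (333 − 331)² / 331 = 0.0121
χ² = 0.0121 + 0.1088 + 0.0121 + 0.0121 = 0.1451 ≈ 0.145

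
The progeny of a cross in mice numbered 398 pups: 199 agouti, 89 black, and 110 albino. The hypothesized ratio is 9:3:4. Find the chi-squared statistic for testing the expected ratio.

The 9:3:4 ratio has 16 parts, so with N = 398 the expected counts are:
  agouti: 398 × 9/16 = 223.875
  black: 398 × 3/16 = 74.625
  albino: 398 × 4/16 = 99.5
χ² = Σ (O − E)² / E
  agouti: (199 − 223.875)² / 223.875 = 2.7639
  black: (89 − 74.625)² / 74.625 = 2.7691
  albino: (110 − 99.5)² / 99.5 = 1.1080
χ² = 2.7639 + 2.7691 + 1.1080 = 6.641

6.641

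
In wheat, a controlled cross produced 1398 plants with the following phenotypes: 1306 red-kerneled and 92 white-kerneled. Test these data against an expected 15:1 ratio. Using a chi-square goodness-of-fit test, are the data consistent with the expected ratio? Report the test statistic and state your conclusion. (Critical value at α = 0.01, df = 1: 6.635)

0.261; consistent

Expected counts for N = 1398 under a 15:1 ratio (total parts = 16):
  red-kerneled: 1398 × 15/16 = 1310.625
  white-kerneled: 1398 × 1/16 = 87.375
χ² = Σ (O − E)² / E
  red-kerneled: (1306 − 1310.625)² / 1310.625 = 0.0163
  white-kerneled: (92 − 87.375)² / 87.375 = 0.2448
χ² = 0.0163 + 0.2448 = 0.2611 ≈ 0.261
Degrees of freedom = 2 − 1 = 1; critical value at α = 0.01 is 6.635.
Since 0.261 < 6.635, we fail to reject the null hypothesis — the data are consistent with the 15:1 ratio.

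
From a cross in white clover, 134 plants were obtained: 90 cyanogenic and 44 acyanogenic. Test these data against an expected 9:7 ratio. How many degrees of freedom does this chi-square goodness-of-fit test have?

A goodness-of-fit test with 2 phenotype classes has df = 2 − 1 = 1.

1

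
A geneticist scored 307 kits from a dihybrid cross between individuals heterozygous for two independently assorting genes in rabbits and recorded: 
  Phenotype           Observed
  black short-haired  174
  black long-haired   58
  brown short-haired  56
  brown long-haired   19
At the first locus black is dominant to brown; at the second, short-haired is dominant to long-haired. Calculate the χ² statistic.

A dihybrid F₂ with independent assortment and complete dominance at both loci gives a 9:3:3:1 phenotypic ratio.
Total ratio parts = 16. Expected numbers out of 307:
  black short-haired: 307 × 9/16 = 172.6875
  black long-haired: 307 × 3/16 = 57.5625
  brown short-haired: 307 × 3/16 = 57.5625
  brown long-haired: 307 × 1/16 = 19.1875
χ² = Σ (O − E)² / E
  black short-haired: (174 − 172.6875)² / 172.6875 = 0.0100
  black long-haired: (58 − 57.5625)² / 57.5625 = 0.0033
  brown short-haired: (56 − 57.5625)² / 57.5625 = 0.0424
  brown long-haired: (19 − 19.1875)² / 19.1875 = 0.0018
χ² = 0.0100 + 0.0033 + 0.0424 + 0.0018 = 0.0575 ≈ 0.058

0.058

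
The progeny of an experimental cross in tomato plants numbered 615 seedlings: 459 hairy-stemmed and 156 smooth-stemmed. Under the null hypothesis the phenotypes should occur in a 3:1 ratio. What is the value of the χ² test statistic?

Under the 3:1 hypothesis (Σ ratio = 4, N = 615):
  hairy-stemmed: 615 × 3/4 = 461.25
  smooth-stemmed: 615 × 1/4 = 153.75
χ² = Σ (O − E)² / E
  hairy-stemmed: (459 − 461.25)² / 461.25 = 0.0110
  smooth-stemmed: (156 − 153.75)² / 153.75 = 0.0329
χ² = 0.0110 + 0.0329 = 0.0439 ≈ 0.044

0.044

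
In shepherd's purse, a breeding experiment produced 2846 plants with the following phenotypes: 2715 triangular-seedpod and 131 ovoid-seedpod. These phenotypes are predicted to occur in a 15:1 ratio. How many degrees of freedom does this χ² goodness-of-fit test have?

A goodness-of-fit test with 2 phenotype classes has df = 2 − 1 = 1.

1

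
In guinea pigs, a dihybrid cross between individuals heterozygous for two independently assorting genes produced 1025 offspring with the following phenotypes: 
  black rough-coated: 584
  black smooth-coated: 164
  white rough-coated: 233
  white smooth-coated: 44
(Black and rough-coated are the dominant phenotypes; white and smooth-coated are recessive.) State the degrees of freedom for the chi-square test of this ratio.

3

A dihybrid F₂ with independent assortment and complete dominance at both loci gives a 9:3:3:1 phenotypic ratio.
A goodness-of-fit test with 4 phenotype classes has df = 4 − 1 = 3.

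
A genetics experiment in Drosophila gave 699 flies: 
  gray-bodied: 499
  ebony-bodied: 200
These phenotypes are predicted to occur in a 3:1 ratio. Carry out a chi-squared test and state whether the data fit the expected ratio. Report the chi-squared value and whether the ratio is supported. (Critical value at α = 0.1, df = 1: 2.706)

4.865; not consistent

The 3:1 ratio has 4 parts, so with N = 699 the expected counts are:
  gray-bodied: 699 × 3/4 = 524.25
  ebony-bodied: 699 × 1/4 = 174.75
χ² = Σ (O − E)² / E
  gray-bodied: (499 − 524.25)² / 524.25 = 1.2161
  ebony-bodied: (200 − 174.75)² / 174.75 = 3.6484
χ² = 1.2161 + 3.6484 = 4.8645 ≈ 4.865
Degrees of freedom = 2 − 1 = 1; critical value at α = 0.1 is 2.706.
Since 4.865 > 2.706, we reject the null hypothesis — the data do not fit the 3:1 ratio.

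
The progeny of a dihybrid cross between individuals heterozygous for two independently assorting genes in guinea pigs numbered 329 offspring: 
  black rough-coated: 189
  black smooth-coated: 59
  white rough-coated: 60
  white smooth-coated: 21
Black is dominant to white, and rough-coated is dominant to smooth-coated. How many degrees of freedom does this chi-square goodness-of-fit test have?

A dihybrid F₂ with independent assortment and complete dominance at both loci gives a 9:3:3:1 phenotypic ratio.
A goodness-of-fit test with 4 phenotype classes has df = 4 − 1 = 3.

3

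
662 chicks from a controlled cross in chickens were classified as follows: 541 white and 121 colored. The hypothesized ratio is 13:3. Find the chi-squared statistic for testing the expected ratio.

The 13:3 ratio has 16 parts, so with N = 662 the expected counts are:
  white: 662 × 13/16 = 537.875
  colored: 662 × 3/16 = 124.125
χ² = Σ (O − E)² / E
  white: (541 − 537.875)² / 537.875 = 0.0182
  colored: (121 − 124.125)² / 124.125 = 0.0787
χ² = 0.0182 + 0.0787 = 0.0969 ≈ 0.097

0.097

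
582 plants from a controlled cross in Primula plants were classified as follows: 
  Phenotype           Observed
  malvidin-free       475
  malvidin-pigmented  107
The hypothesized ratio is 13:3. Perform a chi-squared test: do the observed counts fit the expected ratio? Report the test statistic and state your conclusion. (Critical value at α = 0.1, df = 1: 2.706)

Total ratio parts = 16. Expected numbers out of 582:
  malvidin-free: 582 × 13/16 = 472.875
  malvidin-pigmented: 582 × 3/16 = 109.125
χ² = Σ (O − E)² / E
  malvidin-free: (475 − 472.875)² / 472.875 = 0.0095
  malvidin-pigmented: (107 − 109.125)² / 109.125 = 0.0414
χ² = 0.0095 + 0.0414 = 0.0509 ≈ 0.051
Degrees of freedom = 2 − 1 = 1; critical value at α = 0.1 is 2.706.
Since 0.051 < 2.706, we fail to reject the null hypothesis — the data are consistent with the 13:3 ratio.

0.051; consistent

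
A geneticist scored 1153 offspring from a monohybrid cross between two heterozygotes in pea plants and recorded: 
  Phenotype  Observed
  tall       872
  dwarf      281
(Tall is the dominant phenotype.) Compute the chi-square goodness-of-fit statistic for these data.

For a monohybrid cross between heterozygotes with complete dominance, the expected phenotypic ratio is 3:1.
Total ratio parts = 4. Expected numbers out of 1153:
  tall: 1153 × 3/4 = 864.75
  dwarf: 1153 × 1/4 = 288.25
χ² = Σ (O − E)² / E
  tall: (872 − 864.75)² / 864.75 = 0.0608
  dwarf: (281 − 288.25)² / 288.25 = 0.1824
χ² = 0.0608 + 0.1824 = 0.2432 ≈ 0.243

0.243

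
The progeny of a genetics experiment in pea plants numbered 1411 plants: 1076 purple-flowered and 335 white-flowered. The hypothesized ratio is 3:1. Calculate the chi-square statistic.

1.191

Under the 3:1 hypothesis (Σ ratio = 4, N = 1411):
  purple-flowered: 1411 × 3/4 = 1058.25
  white-flowered: 1411 × 1/4 = 352.75
χ² = Σ (O − E)² / E
  purple-flowered: (1076 − 1058.25)² / 1058.25 = 0.2977
  white-flowered: (335 − 352.75)² / 352.75 = 0.8932
χ² = 0.2977 + 0.8932 = 1.1909 ≈ 1.191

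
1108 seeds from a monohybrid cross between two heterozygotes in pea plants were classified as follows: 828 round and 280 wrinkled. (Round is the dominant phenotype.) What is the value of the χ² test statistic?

For a monohybrid cross between heterozygotes with complete dominance, the expected phenotypic ratio is 3:1.
Total ratio parts = 4. Expected numbers out of 1108:
  round: 1108 × 3/4 = 831
  wrinkled: 1108 × 1/4 = 277
χ² = Σ (O − E)² / E
  round: (828 − 831)² / 831 = 0.0108
  wrinkled: (280 − 277)² / 277 = 0.0325
χ² = 0.0108 + 0.0325 = 0.0433 ≈ 0.043

0.043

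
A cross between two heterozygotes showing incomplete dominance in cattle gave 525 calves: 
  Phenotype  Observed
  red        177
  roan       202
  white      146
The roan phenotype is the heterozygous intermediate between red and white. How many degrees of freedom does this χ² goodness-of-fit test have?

With incomplete dominance, a heterozygote × heterozygote cross gives a 1:2:1 phenotypic ratio.
A goodness-of-fit test with 3 phenotype classes has df = 3 − 1 = 2.

2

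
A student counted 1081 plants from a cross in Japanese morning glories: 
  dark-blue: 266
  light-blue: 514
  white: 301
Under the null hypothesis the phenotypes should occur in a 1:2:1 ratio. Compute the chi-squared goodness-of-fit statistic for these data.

Under the 1:2:1 hypothesis (Σ ratio = 4, N = 1081):
  dark-blue: 1081 × 1/4 = 270.25
  light-blue: 1081 × 2/4 = 540.5
  white: 1081 × 1/4 = 270.25
χ² = Σ (O − E)² / E
  dark-blue: (266 − 270.25)² / 270.25 = 0.0668
  light-blue: (514 − 540.5)² / 540.5 = 1.2993
  white: (301 − 270.25)² / 270.25 = 3.4988
χ² = 0.0668 + 1.2993 + 3.4988 = 4.8649 ≈ 4.865

4.865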